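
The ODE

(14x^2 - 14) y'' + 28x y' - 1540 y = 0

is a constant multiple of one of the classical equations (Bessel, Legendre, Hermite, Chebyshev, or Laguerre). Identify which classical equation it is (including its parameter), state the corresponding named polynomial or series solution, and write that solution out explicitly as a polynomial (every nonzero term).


All three coefficients share the factor -14; dividing through by -14 gives  (1 - x^2) y'' - 2x y' + 110 y = 0.
This matches the Legendre equation (1 - x^2) y'' - 2x y' + n(n+1) y = 0 (note the -2x y' term) with n(n+1) = 110, so n = 10; the polynomial solution is P_10(x).
With y = sum_k a_k x^k, matching x^k gives (k+2)(k+1) a_{k+2} = [k(k+1) - n(n+1)] a_k = (k - 10)(k + 11) a_k. The right side vanishes at k = 10, so the series with the parity of 10 terminates at degree 10.
Standard normalization (P_n(1) = 1): leading coefficient (2n)!/(2^n (n!)^2) = 2432902008176640000/(1024*13168189440000) = 46189/256, so a_10 = 46189/256. Work downward with a_k = (k+1)(k+2) a_{k+2} / ((k - 10)(k + 11)):
  a_8 = (9)(10)(46189/256) / ((8 - 10)(8 + 11)) = (2078505/128)/(-38) = -109395/256
  a_6 = (7)(8)(-109395/256) / ((6 - 10)(6 + 11)) = (-765765/32)/(-68) = 45045/128
  a_4 = (5)(6)(45045/128) / ((4 - 10)(4 + 11)) = (675675/64)/(-90) = -15015/128
  a_2 = (3)(4)(-15015/128) / ((2 - 10)(2 + 11)) = (-45045/32)/(-104) = 3465/256
  a_0 = (1)(2)(3465/256) / ((0 - 10)(0 + 11)) = (3465/128)/(-110) = -63/256
Hence P_10(x) = 46189 x^10/256 - 109395 x^8/256 + 45045 x^6/128 - 15015 x^4/128 + 3465 x^2/256 - 63/256.

P_10(x); series = 46189 x^10/256 - 109395 x^8/256 + 45045 x^6/128 - 15015 x^4/128 + 3465 x^2/256 - 63/256


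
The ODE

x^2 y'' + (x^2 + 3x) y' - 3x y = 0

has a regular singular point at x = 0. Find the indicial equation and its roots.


Divide by x^2 to reach normal form y'' + P_1(x) y' + P_2(x) y = 0 with P_1(x) = 1 + 3/x and P_2(x) = -3/x.
x = 0 is a singular point because the y'-coefficient 1 + 3/x has a pole at x = 0 and the y-coefficient -3/x has a pole at x = 0.
It is a regular singular point because x P_1(x) = p(x) = x + 3 and x^2 P_2(x) = q(x) = -3x are polynomials, hence analytic at x = 0.
p(0) = 3,  q(0) = 0.
Indicial equation: r(r-1) + p(0) r + q(0) = 0, i.e. r^2 + (p(0) - 1) r + q(0) = 0, i.e. r^2 + 2 r = 0.
Discriminant: (2)^2 - 4(0) = 4, so r = (-2 ± 2)/2.
Solving: r_1 = 0, r_2 = -2.

indicial: r^2 + 2 r = 0; roots r_1 = 0, r_2 = -2


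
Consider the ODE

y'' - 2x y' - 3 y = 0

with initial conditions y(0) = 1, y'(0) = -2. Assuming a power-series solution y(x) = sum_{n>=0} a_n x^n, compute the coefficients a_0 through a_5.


Ansatz: y(x) = sum_{n>=0} a_n x^n, so y'(x) = sum_{n>=1} n a_n x^(n-1) and y''(x) = sum_{n>=2} n(n-1) a_n x^(n-2).
Substitute into P(x) y'' + Q(x) y' + R(x) y = 0 with P(x) = 1, Q(x) = -2x, R(x) = -3, and match powers of x.
Initial conditions: a_0 = 1, a_1 = -2.
Setting the coefficient of each power of x to zero and solving order by order (substituting the coefficients already found):
  x^0: 2 a_2 - 3 a_0 = 0  ->  2 a_2 = 3 a_0 = 3  ->  a_2 = 3/2
  x^1: 6 a_3 - 5 a_1 = 0  ->  6 a_3 = 5 a_1 = -10  ->  a_3 = -5/3
  x^2: 12 a_4 - 7 a_2 = 0  ->  12 a_4 = 7 a_2 = 21/2  ->  a_4 = 7/8
  x^3: 20 a_5 - 9 a_3 = 0  ->  20 a_5 = 9 a_3 = -15  ->  a_5 = -3/4
Truncated series: y(x) = 1 - 2 x + (3/2) x^2 - (5/3) x^3 + (7/8) x^4 - (3/4) x^5 + O(x^6).

a_0 = 1; a_1 = -2; a_2 = 3/2; a_3 = -5/3; a_4 = 7/8; a_5 = -3/4


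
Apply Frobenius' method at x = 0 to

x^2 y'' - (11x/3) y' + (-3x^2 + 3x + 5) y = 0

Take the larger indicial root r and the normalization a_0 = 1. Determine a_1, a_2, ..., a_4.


Write in Frobenius form y'' + (p(x)/x) y' + (q(x)/x^2) y = 0:
  p(x) = -11/3,  q(x) = -3x^2 + 3x + 5.
Indicial equation: r(r-1) + (-11/3) r + (5) = 0 -> roots r_1 = 3, r_2 = 5/3.
Take r = r_1 = 3. Let y(x) = x^r sum_{n>=0} a_n x^n with a_0 = 1.
Substitute y = x^r sum a_n x^n and match x^{r+n}. The recurrence is
  D(n) a_n + 3 a_{n-1} - 3 a_{n-2} = 0,  where D(n) = (r+n)(r+n-1) + (-11/3)(r+n) + (5).
  a_n = [-3 a_{n-1} + 3 a_{n-2}] / D(n).
Since the indicial polynomial factors as (r - r_1)(r - r_2), D(n) = (r_1 + n - r_1)(r_1 + n - r_2) = n(n + 4/3).
Evaluating step by step (a_0 = 1):
  n = 1: D(1) = 1(1 + 4/3) = 7/3; numerator = -3(1) = -3; a_1 = (-3)/(7/3) = -9/7
  n = 2: D(2) = 2(2 + 4/3) = 20/3; numerator = -3(-9/7) + 3(1) = 48/7; a_2 = (48/7)/(20/3) = 36/35
  n = 3: D(3) = 3(3 + 4/3) = 13; numerator = -3(36/35) + 3(-9/7) = -243/35; a_3 = (-243/35)/(13) = -243/455
  n = 4: D(4) = 4(4 + 4/3) = 64/3; numerator = -3(-243/455) + 3(36/35) = 2133/455; a_4 = (2133/455)/(64/3) = 6399/29120

r = 3; a_0 = 1; a_1 = -9/7; a_2 = 36/35; a_3 = -243/455; a_4 = 6399/29120


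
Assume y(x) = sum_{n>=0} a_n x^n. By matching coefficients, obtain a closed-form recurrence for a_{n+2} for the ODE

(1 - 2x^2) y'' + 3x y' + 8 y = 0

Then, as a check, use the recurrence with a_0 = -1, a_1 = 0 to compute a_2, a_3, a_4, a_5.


Substitute y = sum_n a_n x^n.
(1 - 2 x^2) y'' contributes (n+2)(n+1) a_{n+2} - 2 n(n-1) a_n at x^n.
3 x y'(x) contributes 3 n a_n at x^n.
8 y(x) contributes 8 a_n at x^n.
Matching x^n: (n+2)(n+1) a_{n+2} + (-2 n(n-1) + 3 n + 8) a_n = 0.
Thus a_{n+2} = (2 n(n-1) - 3 n - 8) / ((n+1)(n+2)) * a_n.

Check with a_0 = -1, a_1 = 0 (apply the recurrence for n = 0, 1, 2, 3): a_0 = -1, a_1 = 0, a_2 = 4, a_3 = 0, a_4 = -10/3, a_5 = 0.

a_(n+2) = (2 n(n-1) - 3 n - 8) / ((n+1)(n+2)) * a_n; check: a_0 = -1, a_1 = 0, a_2 = 4, a_3 = 0, a_4 = -10/3, a_5 = 0


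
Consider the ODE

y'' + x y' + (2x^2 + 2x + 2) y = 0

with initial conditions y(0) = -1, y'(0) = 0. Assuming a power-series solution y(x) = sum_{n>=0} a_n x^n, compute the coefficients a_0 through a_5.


Ansatz: y(x) = sum_{n>=0} a_n x^n, so y'(x) = sum_{n>=1} n a_n x^(n-1) and y''(x) = sum_{n>=2} n(n-1) a_n x^(n-2).
Substitute into P(x) y'' + Q(x) y' + R(x) y = 0 with P(x) = 1, Q(x) = x, R(x) = 2x^2 + 2x + 2, and match powers of x.
Initial conditions: a_0 = -1, a_1 = 0.
Setting the coefficient of each power of x to zero and solving order by order (substituting the coefficients already found):
  x^0: 2 a_2 + 2 a_0 = 0  ->  2 a_2 = -2 a_0 = 2  ->  a_2 = 1
  x^1: 6 a_3 + 3 a_1 + 2 a_0 = 0  ->  6 a_3 = -3 a_1 - 2 a_0 = 2  ->  a_3 = 1/3
  x^2: 12 a_4 + 4 a_2 + 2 a_1 + 2 a_0 = 0  ->  12 a_4 = -4 a_2 - 2 a_1 - 2 a_0 = -2  ->  a_4 = -1/6
  x^3: 20 a_5 + 5 a_3 + 2 a_2 + 2 a_1 = 0  ->  20 a_5 = -5 a_3 - 2 a_2 - 2 a_1 = -11/3  ->  a_5 = -11/60
Truncated series: y(x) = -1 + x^2 + (1/3) x^3 - (1/6) x^4 - (11/60) x^5 + O(x^6).

a_0 = -1; a_1 = 0; a_2 = 1; a_3 = 1/3; a_4 = -1/6; a_5 = -11/60


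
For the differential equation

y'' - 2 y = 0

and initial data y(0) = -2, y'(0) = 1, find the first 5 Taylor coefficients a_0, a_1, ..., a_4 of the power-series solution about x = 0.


Ansatz: y(x) = sum_{n>=0} a_n x^n, so y'(x) = sum_{n>=1} n a_n x^(n-1) and y''(x) = sum_{n>=2} n(n-1) a_n x^(n-2).
Substitute into P(x) y'' + Q(x) y' + R(x) y = 0 with P(x) = 1, Q(x) = 0, R(x) = -2, and match powers of x.
Initial conditions: a_0 = -2, a_1 = 1.
Setting the coefficient of each power of x to zero and solving order by order (substituting the coefficients already found):
  x^0: 2 a_2 - 2 a_0 = 0  ->  2 a_2 = 2 a_0 = -4  ->  a_2 = -2
  x^1: 6 a_3 - 2 a_1 = 0  ->  6 a_3 = 2 a_1 = 2  ->  a_3 = 1/3
  x^2: 12 a_4 - 2 a_2 = 0  ->  12 a_4 = 2 a_2 = -4  ->  a_4 = -1/3
Truncated series: y(x) = -2 + x - 2 x^2 + (1/3) x^3 - (1/3) x^4 + O(x^5).

a_0 = -2; a_1 = 1; a_2 = -2; a_3 = 1/3; a_4 = -1/3


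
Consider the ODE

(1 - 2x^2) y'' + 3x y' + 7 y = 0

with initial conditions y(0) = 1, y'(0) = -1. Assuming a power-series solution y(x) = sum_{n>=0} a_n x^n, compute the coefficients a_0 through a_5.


Ansatz: y(x) = sum_{n>=0} a_n x^n, so y'(x) = sum_{n>=1} n a_n x^(n-1) and y''(x) = sum_{n>=2} n(n-1) a_n x^(n-2).
Substitute into P(x) y'' + Q(x) y' + R(x) y = 0 with P(x) = 1 - 2x^2, Q(x) = 3x, R(x) = 7, and match powers of x.
Initial conditions: a_0 = 1, a_1 = -1.
Setting the coefficient of each power of x to zero and solving order by order (substituting the coefficients already found):
  x^0: 2 a_2 + 7 a_0 = 0  ->  2 a_2 = -7 a_0 = -7  ->  a_2 = -7/2
  x^1: 6 a_3 + 10 a_1 = 0  ->  6 a_3 = -10 a_1 = 10  ->  a_3 = 5/3
  x^2: 12 a_4 + 9 a_2 = 0  ->  12 a_4 = -9 a_2 = 63/2  ->  a_4 = 21/8
  x^3: 20 a_5 + 4 a_3 = 0  ->  20 a_5 = -4 a_3 = -20/3  ->  a_5 = -1/3
Truncated series: y(x) = 1 - x - (7/2) x^2 + (5/3) x^3 + (21/8) x^4 - (1/3) x^5 + O(x^6).

a_0 = 1; a_1 = -1; a_2 = -7/2; a_3 = 5/3; a_4 = 21/8; a_5 = -1/3


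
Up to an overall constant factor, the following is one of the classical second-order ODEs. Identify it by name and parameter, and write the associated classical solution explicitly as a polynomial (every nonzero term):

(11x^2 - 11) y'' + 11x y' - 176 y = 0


All three coefficients share the factor -11; dividing through by -11 gives  (1 - x^2) y'' - x y' + 16 y = 0.
This matches the Chebyshev equation (1 - x^2) y'' - x y' + n^2 y = 0 (note the -x y' term, not -2x y') with n^2 = 16, so n = 4; the polynomial solution is T_4(x).
With y = sum_k a_k x^k, matching x^k gives (k+2)(k+1) a_{k+2} = (k^2 - n^2) a_k = (k - 4)(k + 4) a_k. The right side vanishes at k = 4, so the series with the parity of 4 terminates at degree 4.
Standard normalization: leading coefficient of T_n is 2^(n-1), so a_4 = 2^3 = 8. Work downward with a_k = (k+1)(k+2) a_{k+2} / ((k - 4)(k + 4)):
  a_2 = (3)(4)(8) / ((2 - 4)(2 + 4)) = 96/(-12) = -8
  a_0 = (1)(2)(-8) / ((0 - 4)(0 + 4)) = -16/(-16) = 1
Hence T_4(x) = 8 x^4 - 8 x^2 + 1.

T_4(x); series = 8 x^4 - 8 x^2 + 1


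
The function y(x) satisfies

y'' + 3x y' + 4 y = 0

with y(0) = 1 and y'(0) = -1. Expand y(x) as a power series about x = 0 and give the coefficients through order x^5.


Ansatz: y(x) = sum_{n>=0} a_n x^n, so y'(x) = sum_{n>=1} n a_n x^(n-1) and y''(x) = sum_{n>=2} n(n-1) a_n x^(n-2).
Substitute into P(x) y'' + Q(x) y' + R(x) y = 0 with P(x) = 1, Q(x) = 3x, R(x) = 4, and match powers of x.
Initial conditions: a_0 = 1, a_1 = -1.
Setting the coefficient of each power of x to zero and solving order by order (substituting the coefficients already found):
  x^0: 2 a_2 + 4 a_0 = 0  ->  2 a_2 = -4 a_0 = -4  ->  a_2 = -2
  x^1: 6 a_3 + 7 a_1 = 0  ->  6 a_3 = -7 a_1 = 7  ->  a_3 = 7/6
  x^2: 12 a_4 + 10 a_2 = 0  ->  12 a_4 = -10 a_2 = 20  ->  a_4 = 5/3
  x^3: 20 a_5 + 13 a_3 = 0  ->  20 a_5 = -13 a_3 = -91/6  ->  a_5 = -91/120
Truncated series: y(x) = 1 - x - 2 x^2 + (7/6) x^3 + (5/3) x^4 - (91/120) x^5 + O(x^6).

a_0 = 1; a_1 = -1; a_2 = -2; a_3 = 7/6; a_4 = 5/3; a_5 = -91/120


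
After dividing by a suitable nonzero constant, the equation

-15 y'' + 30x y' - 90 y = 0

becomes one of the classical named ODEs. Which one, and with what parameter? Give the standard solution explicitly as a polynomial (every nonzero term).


All three coefficients share the factor -15; dividing through by -15 gives  y'' - 2x y' + 6 y = 0.
This matches the Hermite equation y'' - 2x y' + 2n y = 0 with 2n = 6, so n = 3; the polynomial solution is H_3(x).
With y = sum_k a_k x^k, matching x^k gives (k+2)(k+1) a_{k+2} = 2(k - n) a_k = 2(k - 3) a_k. The right side vanishes at k = 3, so the series with the parity of 3 terminates at degree 3.
Standard normalization: leading coefficient of H_n is 2^n, so a_3 = 2^3 = 8. Work downward with a_k = (k+1)(k+2) a_{k+2} / (2(k - n)):
  a_1 = (2)(3)(8) / (2(1 - 3)) = 48/(-4) = -12
Hence H_3(x) = 8 x^3 - 12 x.

H_3(x); series = 8 x^3 - 12 x


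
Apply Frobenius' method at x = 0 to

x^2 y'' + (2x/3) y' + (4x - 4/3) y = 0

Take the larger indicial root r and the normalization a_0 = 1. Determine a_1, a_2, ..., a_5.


Write in Frobenius form y'' + (p(x)/x) y' + (q(x)/x^2) y = 0:
  p(x) = 2/3,  q(x) = 4x - 4/3.
Indicial equation: r(r-1) + (2/3) r + (-4/3) = 0 -> roots r_1 = 4/3, r_2 = -1.
Take r = r_1 = 4/3. Let y(x) = x^r sum_{n>=0} a_n x^n with a_0 = 1.
Substitute y = x^r sum a_n x^n and match x^{r+n}. The recurrence is
  D(n) a_n + 4 a_{n-1} = 0,  where D(n) = (r+n)(r+n-1) + (2/3)(r+n) + (-4/3).
  a_n = -4 / D(n) * a_{n-1}.
Since the indicial polynomial factors as (r - r_1)(r - r_2), D(n) = (r_1 + n - r_1)(r_1 + n - r_2) = n(n + 7/3).
Evaluating step by step (a_0 = 1):
  n = 1: D(1) = 1(1 + 7/3) = 10/3; numerator = -4(1) = -4; a_1 = (-4)/(10/3) = -6/5
  n = 2: D(2) = 2(2 + 7/3) = 26/3; numerator = -4(-6/5) = 24/5; a_2 = (24/5)/(26/3) = 36/65
  n = 3: D(3) = 3(3 + 7/3) = 16; numerator = -4(36/65) = -144/65; a_3 = (-144/65)/(16) = -9/65
  n = 4: D(4) = 4(4 + 7/3) = 76/3; numerator = -4(-9/65) = 36/65; a_4 = (36/65)/(76/3) = 27/1235
  n = 5: D(5) = 5(5 + 7/3) = 110/3; numerator = -4(27/1235) = -108/1235; a_5 = (-108/1235)/(110/3) = -162/67925

r = 4/3; a_0 = 1; a_1 = -6/5; a_2 = 36/65; a_3 = -9/65; a_4 = 27/1235; a_5 = -162/67925


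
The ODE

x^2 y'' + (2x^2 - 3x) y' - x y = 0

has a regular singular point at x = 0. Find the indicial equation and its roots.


Divide by x^2 to reach normal form y'' + P_1(x) y' + P_2(x) y = 0 with P_1(x) = 2 - 3/x and P_2(x) = -1/x.
x = 0 is a singular point because the y'-coefficient 2 - 3/x has a pole at x = 0 and the y-coefficient -1/x has a pole at x = 0.
It is a regular singular point because x P_1(x) = p(x) = 2x - 3 and x^2 P_2(x) = q(x) = -x are polynomials, hence analytic at x = 0.
p(0) = -3,  q(0) = 0.
Indicial equation: r(r-1) + p(0) r + q(0) = 0, i.e. r^2 + (p(0) - 1) r + q(0) = 0, i.e. r^2 - 4 r = 0.
Discriminant: (-4)^2 - 4(0) = 16, so r = (4 ± 4)/2.
Solving: r_1 = 4, r_2 = 0.

indicial: r^2 - 4 r = 0; roots r_1 = 4, r_2 = 0


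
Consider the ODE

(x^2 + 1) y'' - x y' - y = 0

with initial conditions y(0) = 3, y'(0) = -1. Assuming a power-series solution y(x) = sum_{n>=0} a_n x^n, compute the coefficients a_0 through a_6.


Ansatz: y(x) = sum_{n>=0} a_n x^n, so y'(x) = sum_{n>=1} n a_n x^(n-1) and y''(x) = sum_{n>=2} n(n-1) a_n x^(n-2).
Substitute into P(x) y'' + Q(x) y' + R(x) y = 0 with P(x) = x^2 + 1, Q(x) = -x, R(x) = -1, and match powers of x.
Initial conditions: a_0 = 3, a_1 = -1.
Setting the coefficient of each power of x to zero and solving order by order (substituting the coefficients already found):
  x^0: 2 a_2 - a_0 = 0  ->  2 a_2 = a_0 = 3  ->  a_2 = 3/2
  x^1: 6 a_3 - 2 a_1 = 0  ->  6 a_3 = 2 a_1 = -2  ->  a_3 = -1/3
  x^2: 12 a_4 - a_2 = 0  ->  12 a_4 = a_2 = 3/2  ->  a_4 = 1/8
  x^3: 20 a_5 + 2 a_3 = 0  ->  20 a_5 = -2 a_3 = 2/3  ->  a_5 = 1/30
  x^4: 30 a_6 + 7 a_4 = 0  ->  30 a_6 = -7 a_4 = -7/8  ->  a_6 = -7/240
Truncated series: y(x) = 3 - x + (3/2) x^2 - (1/3) x^3 + (1/8) x^4 + (1/30) x^5 - (7/240) x^6 + O(x^7).

a_0 = 3; a_1 = -1; a_2 = 3/2; a_3 = -1/3; a_4 = 1/8; a_5 = 1/30; a_6 = -7/240


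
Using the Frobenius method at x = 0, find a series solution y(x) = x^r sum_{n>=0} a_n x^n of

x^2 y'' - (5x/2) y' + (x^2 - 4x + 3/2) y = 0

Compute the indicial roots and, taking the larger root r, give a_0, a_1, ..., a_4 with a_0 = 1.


Write in Frobenius form y'' + (p(x)/x) y' + (q(x)/x^2) y = 0:
  p(x) = -5/2,  q(x) = x^2 - 4x + 3/2.
Indicial equation: r(r-1) + (-5/2) r + (3/2) = 0 -> roots r_1 = 3, r_2 = 1/2.
Take r = r_1 = 3. Let y(x) = x^r sum_{n>=0} a_n x^n with a_0 = 1.
Substitute y = x^r sum a_n x^n and match x^{r+n}. The recurrence is
  D(n) a_n - 4 a_{n-1} + 1 a_{n-2} = 0,  where D(n) = (r+n)(r+n-1) + (-5/2)(r+n) + (3/2).
  a_n = [4 a_{n-1} - 1 a_{n-2}] / D(n).
Since the indicial polynomial factors as (r - r_1)(r - r_2), D(n) = (r_1 + n - r_1)(r_1 + n - r_2) = n(n + 5/2).
Evaluating step by step (a_0 = 1):
  n = 1: D(1) = 1(1 + 5/2) = 7/2; numerator = 4(1) = 4; a_1 = (4)/(7/2) = 8/7
  n = 2: D(2) = 2(2 + 5/2) = 9; numerator = 4(8/7) - 1(1) = 25/7; a_2 = (25/7)/(9) = 25/63
  n = 3: D(3) = 3(3 + 5/2) = 33/2; numerator = 4(25/63) - 1(8/7) = 4/9; a_3 = (4/9)/(33/2) = 8/297
  n = 4: D(4) = 4(4 + 5/2) = 26; numerator = 4(8/297) - 1(25/63) = -601/2079; a_4 = (-601/2079)/(26) = -601/54054

r = 3; a_0 = 1; a_1 = 8/7; a_2 = 25/63; a_3 = 8/297; a_4 = -601/54054


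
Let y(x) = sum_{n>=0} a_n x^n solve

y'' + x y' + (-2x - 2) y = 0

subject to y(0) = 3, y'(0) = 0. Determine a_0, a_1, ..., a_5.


Ansatz: y(x) = sum_{n>=0} a_n x^n, so y'(x) = sum_{n>=1} n a_n x^(n-1) and y''(x) = sum_{n>=2} n(n-1) a_n x^(n-2).
Substitute into P(x) y'' + Q(x) y' + R(x) y = 0 with P(x) = 1, Q(x) = x, R(x) = -2x - 2, and match powers of x.
Initial conditions: a_0 = 3, a_1 = 0.
Setting the coefficient of each power of x to zero and solving order by order (substituting the coefficients already found):
  x^0: 2 a_2 - 2 a_0 = 0  ->  2 a_2 = 2 a_0 = 6  ->  a_2 = 3
  x^1: 6 a_3 - a_1 - 2 a_0 = 0  ->  6 a_3 = a_1 + 2 a_0 = 6  ->  a_3 = 1
  x^2: 12 a_4 - 2 a_1 = 0  ->  12 a_4 = 2 a_1 = 0  ->  a_4 = 0
  x^3: 20 a_5 + a_3 - 2 a_2 = 0  ->  20 a_5 = -a_3 + 2 a_2 = 5  ->  a_5 = 1/4
Truncated series: y(x) = 3 + 3 x^2 + x^3 + (1/4) x^5 + O(x^6).

a_0 = 3; a_1 = 0; a_2 = 3; a_3 = 1; a_4 = 0; a_5 = 1/4


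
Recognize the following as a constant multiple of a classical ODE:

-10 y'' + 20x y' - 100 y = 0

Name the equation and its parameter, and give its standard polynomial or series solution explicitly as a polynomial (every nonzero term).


All three coefficients share the factor -10; dividing through by -10 gives  y'' - 2x y' + 10 y = 0.
This matches the Hermite equation y'' - 2x y' + 2n y = 0 with 2n = 10, so n = 5; the polynomial solution is H_5(x).
With y = sum_k a_k x^k, matching x^k gives (k+2)(k+1) a_{k+2} = 2(k - n) a_k = 2(k - 5) a_k. The right side vanishes at k = 5, so the series with the parity of 5 terminates at degree 5.
Standard normalization: leading coefficient of H_n is 2^n, so a_5 = 2^5 = 32. Work downward with a_k = (k+1)(k+2) a_{k+2} / (2(k - n)):
  a_3 = (4)(5)(32) / (2(3 - 5)) = 640/(-4) = -160
  a_1 = (2)(3)(-160) / (2(1 - 5)) = -960/(-8) = 120
Hence H_5(x) = 32 x^5 - 160 x^3 + 120 x.

H_5(x); series = 32 x^5 - 160 x^3 + 120 x


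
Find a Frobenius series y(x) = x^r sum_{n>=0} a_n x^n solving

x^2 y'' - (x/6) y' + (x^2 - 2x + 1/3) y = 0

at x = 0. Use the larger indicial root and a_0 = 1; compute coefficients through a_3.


Write in Frobenius form y'' + (p(x)/x) y' + (q(x)/x^2) y = 0:
  p(x) = -1/6,  q(x) = x^2 - 2x + 1/3.
Indicial equation: r(r-1) + (-1/6) r + (1/3) = 0 -> roots r_1 = 2/3, r_2 = 1/2.
Take r = r_1 = 2/3. Let y(x) = x^r sum_{n>=0} a_n x^n with a_0 = 1.
Substitute y = x^r sum a_n x^n and match x^{r+n}. The recurrence is
  D(n) a_n - 2 a_{n-1} + 1 a_{n-2} = 0,  where D(n) = (r+n)(r+n-1) + (-1/6)(r+n) + (1/3).
  a_n = [2 a_{n-1} - 1 a_{n-2}] / D(n).
Since the indicial polynomial factors as (r - r_1)(r - r_2), D(n) = (r_1 + n - r_1)(r_1 + n - r_2) = n(n + 1/6).
Evaluating step by step (a_0 = 1):
  n = 1: D(1) = 1(1 + 1/6) = 7/6; numerator = 2(1) = 2; a_1 = (2)/(7/6) = 12/7
  n = 2: D(2) = 2(2 + 1/6) = 13/3; numerator = 2(12/7) - 1(1) = 17/7; a_2 = (17/7)/(13/3) = 51/91
  n = 3: D(3) = 3(3 + 1/6) = 19/2; numerator = 2(51/91) - 1(12/7) = -54/91; a_3 = (-54/91)/(19/2) = -108/1729

r = 2/3; a_0 = 1; a_1 = 12/7; a_2 = 51/91; a_3 = -108/1729


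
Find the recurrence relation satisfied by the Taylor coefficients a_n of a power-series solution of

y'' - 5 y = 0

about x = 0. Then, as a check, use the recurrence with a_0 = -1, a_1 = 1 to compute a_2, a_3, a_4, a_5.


Substitute y = sum_n a_n x^n into y'' + (const) y = 0.
y''(x) = sum_{n>=0} (n+2)(n+1) a_{n+2} x^n.
The ODE becomes sum_n [(n+2)(n+1) a_{n+2} - 5 a_n] x^n = 0.
Setting each coefficient to zero gives the recurrence:
  (n+2)(n+1) a_{n+2} - 5 a_n = 0,
  a_{n+2} = 5 / ((n+1)(n+2)) a_n.

Check with a_0 = -1, a_1 = 1 (apply the recurrence for n = 0, 1, 2, 3): a_0 = -1, a_1 = 1, a_2 = -5/2, a_3 = 5/6, a_4 = -25/24, a_5 = 5/24.

a_{n+2} = 5/((n+1)(n+2)) * a_n; check: a_0 = -1, a_1 = 1, a_2 = -5/2, a_3 = 5/6, a_4 = -25/24, a_5 = 5/24


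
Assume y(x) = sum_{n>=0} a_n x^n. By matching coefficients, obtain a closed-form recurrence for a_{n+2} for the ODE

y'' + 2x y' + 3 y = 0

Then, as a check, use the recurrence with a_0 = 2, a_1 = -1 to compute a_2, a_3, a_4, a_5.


Substitute y = sum_n a_n x^n.
y''(x) has coefficient (n+2)(n+1) a_{n+2} at x^n;
2 x y'(x) has coefficient 2 n a_n at x^n (shift);
3 y(x) has coefficient 3 a_n at x^n.
Matching x^n: (n+2)(n+1) a_{n+2} + (2n + 3) a_n = 0.
Thus a_{n+2} = (-2n - 3) / ((n+1)(n+2)) * a_n.

Check with a_0 = 2, a_1 = -1 (apply the recurrence for n = 0, 1, 2, 3): a_0 = 2, a_1 = -1, a_2 = -3, a_3 = 5/6, a_4 = 7/4, a_5 = -3/8.

a_(n+2) = (-2n - 3) / ((n+1)(n+2)) * a_n; check: a_0 = 2, a_1 = -1, a_2 = -3, a_3 = 5/6, a_4 = 7/4, a_5 = -3/8


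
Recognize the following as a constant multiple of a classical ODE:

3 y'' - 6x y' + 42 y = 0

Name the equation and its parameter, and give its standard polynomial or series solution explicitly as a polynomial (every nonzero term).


All three coefficients share the factor 3; dividing through by 3 gives  y'' - 2x y' + 14 y = 0.
This matches the Hermite equation y'' - 2x y' + 2n y = 0 with 2n = 14, so n = 7; the polynomial solution is H_7(x).
With y = sum_k a_k x^k, matching x^k gives (k+2)(k+1) a_{k+2} = 2(k - n) a_k = 2(k - 7) a_k. The right side vanishes at k = 7, so the series with the parity of 7 terminates at degree 7.
Standard normalization: leading coefficient of H_n is 2^n, so a_7 = 2^7 = 128. Work downward with a_k = (k+1)(k+2) a_{k+2} / (2(k - n)):
  a_5 = (6)(7)(128) / (2(5 - 7)) = 5376/(-4) = -1344
  a_3 = (4)(5)(-1344) / (2(3 - 7)) = -26880/(-8) = 3360
  a_1 = (2)(3)(3360) / (2(1 - 7)) = 20160/(-12) = -1680
Hence H_7(x) = 128 x^7 - 1344 x^5 + 3360 x^3 - 1680 x.

H_7(x); series = 128 x^7 - 1344 x^5 + 3360 x^3 - 1680 x


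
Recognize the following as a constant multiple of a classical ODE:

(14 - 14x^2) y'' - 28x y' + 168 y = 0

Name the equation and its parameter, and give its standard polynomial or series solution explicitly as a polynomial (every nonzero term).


All three coefficients share the factor 14; dividing through by 14 gives  (1 - x^2) y'' - 2x y' + 12 y = 0.
This matches the Legendre equation (1 - x^2) y'' - 2x y' + n(n+1) y = 0 (note the -2x y' term) with n(n+1) = 12, so n = 3; the polynomial solution is P_3(x).
With y = sum_k a_k x^k, matching x^k gives (k+2)(k+1) a_{k+2} = [k(k+1) - n(n+1)] a_k = (k - 3)(k + 4) a_k. The right side vanishes at k = 3, so the series with the parity of 3 terminates at degree 3.
Standard normalization (P_n(1) = 1): leading coefficient (2n)!/(2^n (n!)^2) = 720/(8*36) = 5/2, so a_3 = 5/2. Work downward with a_k = (k+1)(k+2) a_{k+2} / ((k - 3)(k + 4)):
  a_1 = (2)(3)(5/2) / ((1 - 3)(1 + 4)) = 15/(-10) = -3/2
Hence P_3(x) = 5 x^3/2 - 3 x/2.

P_3(x); series = 5 x^3/2 - 3 x/2


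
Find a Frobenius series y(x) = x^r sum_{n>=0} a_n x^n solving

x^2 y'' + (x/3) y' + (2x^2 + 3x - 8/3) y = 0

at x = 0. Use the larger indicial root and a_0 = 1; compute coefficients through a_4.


Write in Frobenius form y'' + (p(x)/x) y' + (q(x)/x^2) y = 0:
  p(x) = 1/3,  q(x) = 2x^2 + 3x - 8/3.
Indicial equation: r(r-1) + (1/3) r + (-8/3) = 0 -> roots r_1 = 2, r_2 = -4/3.
Take r = r_1 = 2. Let y(x) = x^r sum_{n>=0} a_n x^n with a_0 = 1.
Substitute y = x^r sum a_n x^n and match x^{r+n}. The recurrence is
  D(n) a_n + 3 a_{n-1} + 2 a_{n-2} = 0,  where D(n) = (r+n)(r+n-1) + (1/3)(r+n) + (-8/3).
  a_n = [-3 a_{n-1} - 2 a_{n-2}] / D(n).
Since the indicial polynomial factors as (r - r_1)(r - r_2), D(n) = (r_1 + n - r_1)(r_1 + n - r_2) = n(n + 10/3).
Evaluating step by step (a_0 = 1):
  n = 1: D(1) = 1(1 + 10/3) = 13/3; numerator = -3(1) = -3; a_1 = (-3)/(13/3) = -9/13
  n = 2: D(2) = 2(2 + 10/3) = 32/3; numerator = -3(-9/13) - 2(1) = 1/13; a_2 = (1/13)/(32/3) = 3/416
  n = 3: D(3) = 3(3 + 10/3) = 19; numerator = -3(3/416) - 2(-9/13) = 567/416; a_3 = (567/416)/(19) = 567/7904
  n = 4: D(4) = 4(4 + 10/3) = 88/3; numerator = -3(567/7904) - 2(3/416) = -1815/7904; a_4 = (-1815/7904)/(88/3) = -495/63232

r = 2; a_0 = 1; a_1 = -9/13; a_2 = 3/416; a_3 = 567/7904; a_4 = -495/63232


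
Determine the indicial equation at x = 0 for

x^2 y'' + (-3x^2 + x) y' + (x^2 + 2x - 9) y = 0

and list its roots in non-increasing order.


Divide by x^2 to reach normal form y'' + P_1(x) y' + P_2(x) y = 0 with P_1(x) = -3 + 1/x and P_2(x) = 1 + 2/x - 9/x^2.
x = 0 is a singular point because the y'-coefficient -3 + 1/x has a pole at x = 0 and the y-coefficient 1 + 2/x - 9/x^2 has a pole at x = 0.
It is a regular singular point because x P_1(x) = p(x) = 1 - 3x and x^2 P_2(x) = q(x) = x^2 + 2x - 9 are polynomials, hence analytic at x = 0.
p(0) = 1,  q(0) = -9.
Indicial equation: r(r-1) + p(0) r + q(0) = 0, i.e. r^2 + (p(0) - 1) r + q(0) = 0, i.e. r^2 - 9 = 0.
Discriminant: (0)^2 - 4(-9) = 36, so r = (0 ± 6)/2.
Solving: r_1 = 3, r_2 = -3.

indicial: r^2 - 9 = 0; roots r_1 = 3, r_2 = -3


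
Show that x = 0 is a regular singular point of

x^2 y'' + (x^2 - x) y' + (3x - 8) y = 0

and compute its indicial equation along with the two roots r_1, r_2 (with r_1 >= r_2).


Divide by x^2 to reach normal form y'' + P_1(x) y' + P_2(x) y = 0 with P_1(x) = 1 - 1/x and P_2(x) = 3/x - 8/x^2.
x = 0 is a singular point because the y'-coefficient 1 - 1/x has a pole at x = 0 and the y-coefficient 3/x - 8/x^2 has a pole at x = 0.
It is a regular singular point because x P_1(x) = p(x) = x - 1 and x^2 P_2(x) = q(x) = 3x - 8 are polynomials, hence analytic at x = 0.
p(0) = -1,  q(0) = -8.
Indicial equation: r(r-1) + p(0) r + q(0) = 0, i.e. r^2 + (p(0) - 1) r + q(0) = 0, i.e. r^2 - 2 r - 8 = 0.
Discriminant: (-2)^2 - 4(-8) = 36, so r = (2 ± 6)/2.
Solving: r_1 = 4, r_2 = -2.

indicial: r^2 - 2 r - 8 = 0; roots r_1 = 4, r_2 = -2


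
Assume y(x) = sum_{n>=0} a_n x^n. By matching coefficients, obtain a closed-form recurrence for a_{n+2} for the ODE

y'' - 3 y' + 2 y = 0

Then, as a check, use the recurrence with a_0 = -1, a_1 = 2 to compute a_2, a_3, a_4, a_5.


Substitute y = sum_n a_n x^n.
y''(x) has coefficient (n+2)(n+1) a_{n+2} at x^n;
-3 y'(x) has coefficient -3 (n+1) a_{n+1} at x^n;
2 y(x) has coefficient 2 a_n at x^n.
Matching x^n: (n+2)(n+1) a_{n+2} - 3 (n+1) a_{n+1} + 2 a_n = 0.
Thus a_{n+2} = [3 (n+1) a_{n+1} - 2 a_n] / ((n+1)(n+2)).

Check with a_0 = -1, a_1 = 2 (apply the recurrence for n = 0, 1, 2, 3): a_0 = -1, a_1 = 2, a_2 = 4, a_3 = 10/3, a_4 = 11/6, a_5 = 23/30.

a_(n+2) = [3 (n+1) a_(n+1) - 2 a_n] / ((n+1)(n+2)); check: a_0 = -1, a_1 = 2, a_2 = 4, a_3 = 10/3, a_4 = 11/6, a_5 = 23/30


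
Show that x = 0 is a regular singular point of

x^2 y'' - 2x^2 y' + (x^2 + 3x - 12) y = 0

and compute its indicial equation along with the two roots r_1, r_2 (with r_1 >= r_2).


Divide by x^2 to reach normal form y'' + P_1(x) y' + P_2(x) y = 0 with P_1(x) = -2 and P_2(x) = 1 + 3/x - 12/x^2.
x = 0 is a singular point because the y-coefficient 1 + 3/x - 12/x^2 has a pole at x = 0.
It is a regular singular point because x P_1(x) = p(x) = -2x and x^2 P_2(x) = q(x) = x^2 + 3x - 12 are polynomials, hence analytic at x = 0.
p(0) = 0,  q(0) = -12.
Indicial equation: r(r-1) + p(0) r + q(0) = 0, i.e. r^2 + (p(0) - 1) r + q(0) = 0, i.e. r^2 - 1 r - 12 = 0.
Discriminant: (-1)^2 - 4(-12) = 49, so r = (1 ± 7)/2.
Solving: r_1 = 4, r_2 = -3.

indicial: r^2 - 1 r - 12 = 0; roots r_1 = 4, r_2 = -3


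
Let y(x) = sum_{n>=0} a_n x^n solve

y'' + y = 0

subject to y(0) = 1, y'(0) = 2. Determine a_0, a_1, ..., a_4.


Ansatz: y(x) = sum_{n>=0} a_n x^n, so y'(x) = sum_{n>=1} n a_n x^(n-1) and y''(x) = sum_{n>=2} n(n-1) a_n x^(n-2).
Substitute into P(x) y'' + Q(x) y' + R(x) y = 0 with P(x) = 1, Q(x) = 0, R(x) = 1, and match powers of x.
Initial conditions: a_0 = 1, a_1 = 2.
Setting the coefficient of each power of x to zero and solving order by order (substituting the coefficients already found):
  x^0: 2 a_2 + a_0 = 0  ->  2 a_2 = -a_0 = -1  ->  a_2 = -1/2
  x^1: 6 a_3 + a_1 = 0  ->  6 a_3 = -a_1 = -2  ->  a_3 = -1/3
  x^2: 12 a_4 + a_2 = 0  ->  12 a_4 = -a_2 = 1/2  ->  a_4 = 1/24
Truncated series: y(x) = 1 + 2 x - (1/2) x^2 - (1/3) x^3 + (1/24) x^4 + O(x^5).

a_0 = 1; a_1 = 2; a_2 = -1/2; a_3 = -1/3; a_4 = 1/24


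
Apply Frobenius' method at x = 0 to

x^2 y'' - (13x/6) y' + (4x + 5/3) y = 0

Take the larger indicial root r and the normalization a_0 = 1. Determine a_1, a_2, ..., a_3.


Write in Frobenius form y'' + (p(x)/x) y' + (q(x)/x^2) y = 0:
  p(x) = -13/6,  q(x) = 4x + 5/3.
Indicial equation: r(r-1) + (-13/6) r + (5/3) = 0 -> roots r_1 = 5/2, r_2 = 2/3.
Take r = r_1 = 5/2. Let y(x) = x^r sum_{n>=0} a_n x^n with a_0 = 1.
Substitute y = x^r sum a_n x^n and match x^{r+n}. The recurrence is
  D(n) a_n + 4 a_{n-1} = 0,  where D(n) = (r+n)(r+n-1) + (-13/6)(r+n) + (5/3).
  a_n = -4 / D(n) * a_{n-1}.
Since the indicial polynomial factors as (r - r_1)(r - r_2), D(n) = (r_1 + n - r_1)(r_1 + n - r_2) = n(n + 11/6).
Evaluating step by step (a_0 = 1):
  n = 1: D(1) = 1(1 + 11/6) = 17/6; numerator = -4(1) = -4; a_1 = (-4)/(17/6) = -24/17
  n = 2: D(2) = 2(2 + 11/6) = 23/3; numerator = -4(-24/17) = 96/17; a_2 = (96/17)/(23/3) = 288/391
  n = 3: D(3) = 3(3 + 11/6) = 29/2; numerator = -4(288/391) = -1152/391; a_3 = (-1152/391)/(29/2) = -2304/11339

r = 5/2; a_0 = 1; a_1 = -24/17; a_2 = 288/391; a_3 = -2304/11339


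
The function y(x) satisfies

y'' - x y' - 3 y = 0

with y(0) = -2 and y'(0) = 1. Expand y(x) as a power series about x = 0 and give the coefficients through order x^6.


Ansatz: y(x) = sum_{n>=0} a_n x^n, so y'(x) = sum_{n>=1} n a_n x^(n-1) and y''(x) = sum_{n>=2} n(n-1) a_n x^(n-2).
Substitute into P(x) y'' + Q(x) y' + R(x) y = 0 with P(x) = 1, Q(x) = -x, R(x) = -3, and match powers of x.
Initial conditions: a_0 = -2, a_1 = 1.
Setting the coefficient of each power of x to zero and solving order by order (substituting the coefficients already found):
  x^0: 2 a_2 - 3 a_0 = 0  ->  2 a_2 = 3 a_0 = -6  ->  a_2 = -3
  x^1: 6 a_3 - 4 a_1 = 0  ->  6 a_3 = 4 a_1 = 4  ->  a_3 = 2/3
  x^2: 12 a_4 - 5 a_2 = 0  ->  12 a_4 = 5 a_2 = -15  ->  a_4 = -5/4
  x^3: 20 a_5 - 6 a_3 = 0  ->  20 a_5 = 6 a_3 = 4  ->  a_5 = 1/5
  x^4: 30 a_6 - 7 a_4 = 0  ->  30 a_6 = 7 a_4 = -35/4  ->  a_6 = -7/24
Truncated series: y(x) = -2 + x - 3 x^2 + (2/3) x^3 - (5/4) x^4 + (1/5) x^5 - (7/24) x^6 + O(x^7).

a_0 = -2; a_1 = 1; a_2 = -3; a_3 = 2/3; a_4 = -5/4; a_5 = 1/5; a_6 = -7/24


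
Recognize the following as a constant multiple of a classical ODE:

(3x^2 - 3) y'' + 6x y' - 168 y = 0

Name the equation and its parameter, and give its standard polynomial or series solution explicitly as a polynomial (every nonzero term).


All three coefficients share the factor -3; dividing through by -3 gives  (1 - x^2) y'' - 2x y' + 56 y = 0.
This matches the Legendre equation (1 - x^2) y'' - 2x y' + n(n+1) y = 0 (note the -2x y' term) with n(n+1) = 56, so n = 7; the polynomial solution is P_7(x).
With y = sum_k a_k x^k, matching x^k gives (k+2)(k+1) a_{k+2} = [k(k+1) - n(n+1)] a_k = (k - 7)(k + 8) a_k. The right side vanishes at k = 7, so the series with the parity of 7 terminates at degree 7.
Standard normalization (P_n(1) = 1): leading coefficient (2n)!/(2^n (n!)^2) = 87178291200/(128*25401600) = 429/16, so a_7 = 429/16. Work downward with a_k = (k+1)(k+2) a_{k+2} / ((k - 7)(k + 8)):
  a_5 = (6)(7)(429/16) / ((5 - 7)(5 + 8)) = (9009/8)/(-26) = -693/16
  a_3 = (4)(5)(-693/16) / ((3 - 7)(3 + 8)) = (-3465/4)/(-44) = 315/16
  a_1 = (2)(3)(315/16) / ((1 - 7)(1 + 8)) = (945/8)/(-54) = -35/16
Hence P_7(x) = 429 x^7/16 - 693 x^5/16 + 315 x^3/16 - 35 x/16.

P_7(x); series = 429 x^7/16 - 693 x^5/16 + 315 x^3/16 - 35 x/16


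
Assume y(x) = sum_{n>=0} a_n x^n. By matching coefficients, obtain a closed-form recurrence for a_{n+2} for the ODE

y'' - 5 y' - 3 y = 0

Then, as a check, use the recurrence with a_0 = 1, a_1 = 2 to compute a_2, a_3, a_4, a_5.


Substitute y = sum_n a_n x^n.
y''(x) has coefficient (n+2)(n+1) a_{n+2} at x^n;
-5 y'(x) has coefficient -5 (n+1) a_{n+1} at x^n;
-3 y(x) has coefficient -3 a_n at x^n.
Matching x^n: (n+2)(n+1) a_{n+2} - 5 (n+1) a_{n+1} - 3 a_n = 0.
Thus a_{n+2} = [5 (n+1) a_{n+1} + 3 a_n] / ((n+1)(n+2)).

Check with a_0 = 1, a_1 = 2 (apply the recurrence for n = 0, 1, 2, 3): a_0 = 1, a_1 = 2, a_2 = 13/2, a_3 = 71/6, a_4 = 197/12, a_5 = 2183/120.

a_(n+2) = [5 (n+1) a_(n+1) + 3 a_n] / ((n+1)(n+2)); check: a_0 = 1, a_1 = 2, a_2 = 13/2, a_3 = 71/6, a_4 = 197/12, a_5 = 2183/120


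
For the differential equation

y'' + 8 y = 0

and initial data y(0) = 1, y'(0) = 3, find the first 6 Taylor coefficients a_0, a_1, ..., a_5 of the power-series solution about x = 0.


Ansatz: y(x) = sum_{n>=0} a_n x^n, so y'(x) = sum_{n>=1} n a_n x^(n-1) and y''(x) = sum_{n>=2} n(n-1) a_n x^(n-2).
Substitute into P(x) y'' + Q(x) y' + R(x) y = 0 with P(x) = 1, Q(x) = 0, R(x) = 8, and match powers of x.
Initial conditions: a_0 = 1, a_1 = 3.
Setting the coefficient of each power of x to zero and solving order by order (substituting the coefficients already found):
  x^0: 2 a_2 + 8 a_0 = 0  ->  2 a_2 = -8 a_0 = -8  ->  a_2 = -4
  x^1: 6 a_3 + 8 a_1 = 0  ->  6 a_3 = -8 a_1 = -24  ->  a_3 = -4
  x^2: 12 a_4 + 8 a_2 = 0  ->  12 a_4 = -8 a_2 = 32  ->  a_4 = 8/3
  x^3: 20 a_5 + 8 a_3 = 0  ->  20 a_5 = -8 a_3 = 32  ->  a_5 = 8/5
Truncated series: y(x) = 1 + 3 x - 4 x^2 - 4 x^3 + (8/3) x^4 + (8/5) x^5 + O(x^6).

a_0 = 1; a_1 = 3; a_2 = -4; a_3 = -4; a_4 = 8/3; a_5 = 8/5


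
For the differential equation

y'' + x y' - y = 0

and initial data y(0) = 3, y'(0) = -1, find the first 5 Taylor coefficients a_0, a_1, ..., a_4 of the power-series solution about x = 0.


Ansatz: y(x) = sum_{n>=0} a_n x^n, so y'(x) = sum_{n>=1} n a_n x^(n-1) and y''(x) = sum_{n>=2} n(n-1) a_n x^(n-2).
Substitute into P(x) y'' + Q(x) y' + R(x) y = 0 with P(x) = 1, Q(x) = x, R(x) = -1, and match powers of x.
Initial conditions: a_0 = 3, a_1 = -1.
Setting the coefficient of each power of x to zero and solving order by order (substituting the coefficients already found):
  x^0: 2 a_2 - a_0 = 0  ->  2 a_2 = a_0 = 3  ->  a_2 = 3/2
  x^1: 6 a_3 = 0  ->  a_3 = 0
  x^2: 12 a_4 + a_2 = 0  ->  12 a_4 = -a_2 = -3/2  ->  a_4 = -1/8
Truncated series: y(x) = 3 - x + (3/2) x^2 - (1/8) x^4 + O(x^5).

a_0 = 3; a_1 = -1; a_2 = 3/2; a_3 = 0; a_4 = -1/8


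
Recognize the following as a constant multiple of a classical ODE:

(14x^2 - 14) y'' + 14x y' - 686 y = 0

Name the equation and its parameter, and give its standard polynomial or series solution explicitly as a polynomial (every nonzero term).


All three coefficients share the factor -14; dividing through by -14 gives  (1 - x^2) y'' - x y' + 49 y = 0.
This matches the Chebyshev equation (1 - x^2) y'' - x y' + n^2 y = 0 (note the -x y' term, not -2x y') with n^2 = 49, so n = 7; the polynomial solution is T_7(x).
With y = sum_k a_k x^k, matching x^k gives (k+2)(k+1) a_{k+2} = (k^2 - n^2) a_k = (k - 7)(k + 7) a_k. The right side vanishes at k = 7, so the series with the parity of 7 terminates at degree 7.
Standard normalization: leading coefficient of T_n is 2^(n-1), so a_7 = 2^6 = 64. Work downward with a_k = (k+1)(k+2) a_{k+2} / ((k - 7)(k + 7)):
  a_5 = (6)(7)(64) / ((5 - 7)(5 + 7)) = 2688/(-24) = -112
  a_3 = (4)(5)(-112) / ((3 - 7)(3 + 7)) = -2240/(-40) = 56
  a_1 = (2)(3)(56) / ((1 - 7)(1 + 7)) = 336/(-48) = -7
Hence T_7(x) = 64 x^7 - 112 x^5 + 56 x^3 - 7 x.

T_7(x); series = 64 x^7 - 112 x^5 + 56 x^3 - 7 x


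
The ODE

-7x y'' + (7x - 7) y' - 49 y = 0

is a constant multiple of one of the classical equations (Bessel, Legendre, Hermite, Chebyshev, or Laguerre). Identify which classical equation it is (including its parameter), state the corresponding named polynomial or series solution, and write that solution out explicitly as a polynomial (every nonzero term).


All three coefficients share the factor -7; dividing through by -7 gives  x y'' + (1 - x) y' + 7 y = 0.
This matches the Laguerre equation x y'' + (1 - x) y' + n y = 0 with n = 7; the polynomial solution is L_7(x).
With y = sum_k a_k x^k, matching x^k gives (k+1)k a_{k+1} + (k+1) a_{k+1} - k a_k + n a_k = 0, i.e. (k+1)^2 a_{k+1} = (k - n) a_k = (k - 7) a_k. The right side vanishes at k = 7, so the series terminates at degree 7.
Standard normalization L_n(0) = 1 gives a_0 = 1. Work upward with a_{k+1} = (k - 7) a_k / (k+1)^2:
  a_1 = (0 - 7)(1) / 1^2 = -7/1 = -7
  a_2 = (1 - 7)(-7) / 2^2 = 42/4 = 21/2
  a_3 = (2 - 7)(21/2) / 3^2 = (-105/2)/9 = -35/6
  a_4 = (3 - 7)(-35/6) / 4^2 = (70/3)/16 = 35/24
  a_5 = (4 - 7)(35/24) / 5^2 = (-35/8)/25 = -7/40
  a_6 = (5 - 7)(-7/40) / 6^2 = (7/20)/36 = 7/720
  a_7 = (6 - 7)(7/720) / 7^2 = (-7/720)/49 = -1/5040
Hence L_7(x) = -x^7/5040 + 7 x^6/720 - 7 x^5/40 + 35 x^4/24 - 35 x^3/6 + 21 x^2/2 - 7 x + 1.

L_7(x); series = -x^7/5040 + 7 x^6/720 - 7 x^5/40 + 35 x^4/24 - 35 x^3/6 + 21 x^2/2 - 7 x + 1


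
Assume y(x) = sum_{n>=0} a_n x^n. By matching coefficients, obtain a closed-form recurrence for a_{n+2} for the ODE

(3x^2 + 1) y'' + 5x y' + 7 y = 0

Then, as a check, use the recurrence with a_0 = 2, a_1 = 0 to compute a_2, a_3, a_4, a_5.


Substitute y = sum_n a_n x^n.
(1 + 3 x^2) y'' contributes (n+2)(n+1) a_{n+2} + 3 n(n-1) a_n at x^n.
5 x y'(x) contributes 5 n a_n at x^n.
7 y(x) contributes 7 a_n at x^n.
Matching x^n: (n+2)(n+1) a_{n+2} + (3 n(n-1) + 5 n + 7) a_n = 0.
Thus a_{n+2} = (-3 n(n-1) - 5 n - 7) / ((n+1)(n+2)) * a_n.

Check with a_0 = 2, a_1 = 0 (apply the recurrence for n = 0, 1, 2, 3): a_0 = 2, a_1 = 0, a_2 = -7, a_3 = 0, a_4 = 161/12, a_5 = 0.

a_(n+2) = (-3 n(n-1) - 5 n - 7) / ((n+1)(n+2)) * a_n; check: a_0 = 2, a_1 = 0, a_2 = -7, a_3 = 0, a_4 = 161/12, a_5 = 0


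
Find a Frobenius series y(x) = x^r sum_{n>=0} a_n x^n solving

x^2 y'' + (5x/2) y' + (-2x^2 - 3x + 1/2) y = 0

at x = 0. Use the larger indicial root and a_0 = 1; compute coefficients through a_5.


Write in Frobenius form y'' + (p(x)/x) y' + (q(x)/x^2) y = 0:
  p(x) = 5/2,  q(x) = -2x^2 - 3x + 1/2.
Indicial equation: r(r-1) + (5/2) r + (1/2) = 0 -> roots r_1 = -1/2, r_2 = -1.
Take r = r_1 = -1/2. Let y(x) = x^r sum_{n>=0} a_n x^n with a_0 = 1.
Substitute y = x^r sum a_n x^n and match x^{r+n}. The recurrence is
  D(n) a_n - 3 a_{n-1} - 2 a_{n-2} = 0,  where D(n) = (r+n)(r+n-1) + (5/2)(r+n) + (1/2).
  a_n = [3 a_{n-1} + 2 a_{n-2}] / D(n).
Since the indicial polynomial factors as (r - r_1)(r - r_2), D(n) = (r_1 + n - r_1)(r_1 + n - r_2) = n(n + 1/2).
Evaluating step by step (a_0 = 1):
  n = 1: D(1) = 1(1 + 1/2) = 3/2; numerator = 3(1) = 3; a_1 = (3)/(3/2) = 2
  n = 2: D(2) = 2(2 + 1/2) = 5; numerator = 3(2) + 2(1) = 8; a_2 = (8)/(5) = 8/5
  n = 3: D(3) = 3(3 + 1/2) = 21/2; numerator = 3(8/5) + 2(2) = 44/5; a_3 = (44/5)/(21/2) = 88/105
  n = 4: D(4) = 4(4 + 1/2) = 18; numerator = 3(88/105) + 2(8/5) = 40/7; a_4 = (40/7)/(18) = 20/63
  n = 5: D(5) = 5(5 + 1/2) = 55/2; numerator = 3(20/63) + 2(88/105) = 92/35; a_5 = (92/35)/(55/2) = 184/1925

r = -1/2; a_0 = 1; a_1 = 2; a_2 = 8/5; a_3 = 88/105; a_4 = 20/63; a_5 = 184/1925


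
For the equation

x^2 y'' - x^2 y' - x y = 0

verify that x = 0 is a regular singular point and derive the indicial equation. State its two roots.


Divide by x^2 to reach normal form y'' + P_1(x) y' + P_2(x) y = 0 with P_1(x) = -1 and P_2(x) = -1/x.
x = 0 is a singular point because the y-coefficient -1/x has a pole at x = 0.
It is a regular singular point because x P_1(x) = p(x) = -x and x^2 P_2(x) = q(x) = -x are polynomials, hence analytic at x = 0.
p(0) = 0,  q(0) = 0.
Indicial equation: r(r-1) + p(0) r + q(0) = 0, i.e. r^2 + (p(0) - 1) r + q(0) = 0, i.e. r^2 - 1 r = 0.
Discriminant: (-1)^2 - 4(0) = 1, so r = (1 ± 1)/2.
Solving: r_1 = 1, r_2 = 0.

indicial: r^2 - 1 r = 0; roots r_1 = 1, r_2 = 0


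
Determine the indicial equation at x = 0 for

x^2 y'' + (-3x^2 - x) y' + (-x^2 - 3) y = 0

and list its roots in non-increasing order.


Divide by x^2 to reach normal form y'' + P_1(x) y' + P_2(x) y = 0 with P_1(x) = -3 - 1/x and P_2(x) = -1 - 3/x^2.
x = 0 is a singular point because the y'-coefficient -3 - 1/x has a pole at x = 0 and the y-coefficient -1 - 3/x^2 has a pole at x = 0.
It is a regular singular point because x P_1(x) = p(x) = -3x - 1 and x^2 P_2(x) = q(x) = -x^2 - 3 are polynomials, hence analytic at x = 0.
p(0) = -1,  q(0) = -3.
Indicial equation: r(r-1) + p(0) r + q(0) = 0, i.e. r^2 + (p(0) - 1) r + q(0) = 0, i.e. r^2 - 2 r - 3 = 0.
Discriminant: (-2)^2 - 4(-3) = 16, so r = (2 ± 4)/2.
Solving: r_1 = 3, r_2 = -1.

indicial: r^2 - 2 r - 3 = 0; roots r_1 = 3, r_2 = -1


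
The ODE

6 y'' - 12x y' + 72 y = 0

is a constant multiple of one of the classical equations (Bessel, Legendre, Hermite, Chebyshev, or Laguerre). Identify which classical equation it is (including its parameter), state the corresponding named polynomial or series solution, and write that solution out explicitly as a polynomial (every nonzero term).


All three coefficients share the factor 6; dividing through by 6 gives  y'' - 2x y' + 12 y = 0.
This matches the Hermite equation y'' - 2x y' + 2n y = 0 with 2n = 12, so n = 6; the polynomial solution is H_6(x).
With y = sum_k a_k x^k, matching x^k gives (k+2)(k+1) a_{k+2} = 2(k - n) a_k = 2(k - 6) a_k. The right side vanishes at k = 6, so the series with the parity of 6 terminates at degree 6.
Standard normalization: leading coefficient of H_n is 2^n, so a_6 = 2^6 = 64. Work downward with a_k = (k+1)(k+2) a_{k+2} / (2(k - n)):
  a_4 = (5)(6)(64) / (2(4 - 6)) = 1920/(-4) = -480
  a_2 = (3)(4)(-480) / (2(2 - 6)) = -5760/(-8) = 720
  a_0 = (1)(2)(720) / (2(0 - 6)) = 1440/(-12) = -120
Hence H_6(x) = 64 x^6 - 480 x^4 + 720 x^2 - 120.

H_6(x); series = 64 x^6 - 480 x^4 + 720 x^2 - 120
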